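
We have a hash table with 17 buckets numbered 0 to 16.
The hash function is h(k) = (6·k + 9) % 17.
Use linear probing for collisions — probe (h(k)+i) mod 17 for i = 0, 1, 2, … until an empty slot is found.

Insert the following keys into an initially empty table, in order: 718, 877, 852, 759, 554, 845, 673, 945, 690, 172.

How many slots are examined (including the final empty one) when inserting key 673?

3

718: h=16 -> slot 16
877: h=1 -> slot 1
852: h=4 -> slot 4
759: h=7 -> slot 7
554: h=1, probe 1,2 -> slot 2
845: h=13 -> slot 13
673: h=1, probe 1,2,3 -> slot 3
945: h=1, probe 1,2,3,4,5 -> slot 5
690: h=1, probe 1,2,3,4,5,6 -> slot 6
172: h=4, probe 4,5,6,7,8 -> slot 8
Table: [_, 877, 554, 673, 852, 945, 690, 759, 172, _, _, _, _, 845, _, _, 718]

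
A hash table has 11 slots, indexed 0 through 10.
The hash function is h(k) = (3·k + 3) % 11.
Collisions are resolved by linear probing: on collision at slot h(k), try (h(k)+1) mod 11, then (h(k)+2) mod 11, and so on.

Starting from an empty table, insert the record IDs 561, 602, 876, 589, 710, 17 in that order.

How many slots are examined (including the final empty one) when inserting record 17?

561: h=3 => slot 3
602: h=5 => slot 5
876: h=2 => slot 2
589: h=10 => slot 10
710: h=10, probe 10,0 => slot 0
17: h=10, probe 10,0,1 => slot 1
Table: [710, 17, 876, 561, _, 602, _, _, _, _, 589]

3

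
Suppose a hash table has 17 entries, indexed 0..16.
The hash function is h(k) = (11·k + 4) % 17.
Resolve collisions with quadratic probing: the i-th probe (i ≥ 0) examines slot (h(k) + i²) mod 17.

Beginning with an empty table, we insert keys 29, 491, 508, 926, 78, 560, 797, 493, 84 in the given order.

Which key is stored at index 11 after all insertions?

84

Insert 29: h=0, slot 0 empty => index 0.
Insert 491: h=16, slot 16 empty => index 16.
Insert 508: h=16, slots 16,0 occupied => index 3.
Insert 926: h=7, slot 7 empty => index 7.
Insert 78: h=12, slot 12 empty => index 12.
Insert 560: h=10, slot 10 empty => index 10.
Insert 797: h=16, slots 16,0,3 occupied => index 8.
Insert 493: h=4, slot 4 empty => index 4.
Insert 84: h=10, slot 10 occupied => index 11.
Table: [29, -, -, 508, 493, -, -, 926, 797, -, 560, 84, 78, -, -, -, 491]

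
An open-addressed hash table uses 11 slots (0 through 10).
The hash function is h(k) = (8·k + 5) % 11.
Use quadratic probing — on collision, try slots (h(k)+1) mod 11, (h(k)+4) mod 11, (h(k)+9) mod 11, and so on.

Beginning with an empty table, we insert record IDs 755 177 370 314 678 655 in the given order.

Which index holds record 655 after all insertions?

Insert 755: h=6, slot 6 empty -> index 6.
Insert 177: h=2, slot 2 empty -> index 2.
Insert 370: h=6, slot 6 occupied -> index 7.
Insert 314: h=9, slot 9 empty -> index 9.
Insert 678: h=6, slots 6,7 occupied -> index 10.
Insert 655: h=9, slots 9,10,2,7 occupied -> index 3.
Table: [_, _, 177, 655, _, _, 755, 370, _, 314, 678]

3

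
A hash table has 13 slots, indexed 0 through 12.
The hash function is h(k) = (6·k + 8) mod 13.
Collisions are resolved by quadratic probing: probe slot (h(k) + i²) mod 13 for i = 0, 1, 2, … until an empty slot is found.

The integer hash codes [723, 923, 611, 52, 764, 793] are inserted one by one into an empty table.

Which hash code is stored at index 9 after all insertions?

723 hashes to 4; slot 4 is free -> place at 4.
923 hashes to 8; slot 8 is free -> place at 8.
611 hashes to 8; 8 taken -> place at 9.
52 hashes to 8; 8,9 taken -> place at 12.
764 hashes to 3; slot 3 is free -> place at 3.
793 hashes to 8; 8,9,12,4 taken -> place at 11.
Table: [∅, ∅, ∅, 764, 723, ∅, ∅, ∅, 923, 611, ∅, 793, 52]

611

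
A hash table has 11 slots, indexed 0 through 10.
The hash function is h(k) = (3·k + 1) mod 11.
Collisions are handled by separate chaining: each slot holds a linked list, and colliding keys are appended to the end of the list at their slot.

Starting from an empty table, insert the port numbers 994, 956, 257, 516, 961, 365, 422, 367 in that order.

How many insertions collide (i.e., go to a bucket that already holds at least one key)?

Insert 994: h=2, bucket 2 empty -> new chain.
Insert 956: h=9, bucket 9 empty -> new chain.
Insert 257: h=2, bucket 2 nonempty -> append to chain.
Insert 516: h=9, bucket 9 nonempty -> append to chain.
Insert 961: h=2, bucket 2 nonempty -> append to chain.
Insert 365: h=7, bucket 7 empty -> new chain.
Insert 422: h=2, bucket 2 nonempty -> append to chain.
Insert 367: h=2, bucket 2 nonempty -> append to chain.
Final buckets:
0: —
1: —
2: 994 -> 257 -> 961 -> 422 -> 367
3: —
4: —
5: —
6: —
7: 365
8: —
9: 956 -> 516
10: —

5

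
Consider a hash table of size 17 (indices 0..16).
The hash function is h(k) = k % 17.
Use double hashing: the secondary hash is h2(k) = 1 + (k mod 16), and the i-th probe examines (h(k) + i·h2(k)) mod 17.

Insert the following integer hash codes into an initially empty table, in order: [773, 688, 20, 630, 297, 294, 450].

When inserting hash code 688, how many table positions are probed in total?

773: h=8 -> slot 8
688: h=8, h2=1, probe 8,9 -> slot 9
20: h=3 -> slot 3
630: h=1 -> slot 1
297: h=8, h2=10, probe 8,1,11 -> slot 11
294: h=5 -> slot 5
450: h=8, h2=3, probe 8,11,14 -> slot 14
Table: [∅, 630, ∅, 20, ∅, 294, ∅, ∅, 773, 688, ∅, 297, ∅, ∅, 450, ∅, ∅]

2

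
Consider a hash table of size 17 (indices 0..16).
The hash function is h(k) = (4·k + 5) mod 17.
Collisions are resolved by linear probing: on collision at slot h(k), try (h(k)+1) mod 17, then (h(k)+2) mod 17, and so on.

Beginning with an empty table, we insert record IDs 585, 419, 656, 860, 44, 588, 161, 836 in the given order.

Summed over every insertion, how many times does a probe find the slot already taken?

585 hashes to 16; slot 16 is free -> place at 16.
419 hashes to 15; slot 15 is free -> place at 15.
656 hashes to 11; slot 11 is free -> place at 11.
860 hashes to 11; 11 taken -> place at 12.
44 hashes to 11; 11,12 taken -> place at 13.
588 hashes to 11; 11,12,13 taken -> place at 14.
161 hashes to 3; slot 3 is free -> place at 3.
836 hashes to 0; slot 0 is free -> place at 0.
Table: [836, —, —, 161, —, —, —, —, —, —, —, 656, 860, 44, 588, 419, 585]

6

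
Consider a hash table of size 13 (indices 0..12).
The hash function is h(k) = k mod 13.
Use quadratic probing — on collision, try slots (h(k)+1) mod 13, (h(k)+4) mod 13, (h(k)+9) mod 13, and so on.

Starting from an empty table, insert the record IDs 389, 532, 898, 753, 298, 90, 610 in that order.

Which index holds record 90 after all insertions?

2

389: h=12 => slot 12
532: h=12, probe 12,0 => slot 0
898: h=1 => slot 1
753: h=12, probe 12,0,3 => slot 3
298: h=12, probe 12,0,3,8 => slot 8
90: h=12, probe 12,0,3,8,2 => slot 2
610: h=12, probe 12,0,3,8,2,11 => slot 11
Table: [532, 898, 90, 753, _, _, _, _, 298, _, _, 610, 389]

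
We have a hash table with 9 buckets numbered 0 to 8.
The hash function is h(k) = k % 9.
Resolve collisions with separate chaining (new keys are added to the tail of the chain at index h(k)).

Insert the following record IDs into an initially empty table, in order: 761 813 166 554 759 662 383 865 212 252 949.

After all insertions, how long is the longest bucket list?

5

761 -> bucket 5
813 -> bucket 3
166 -> bucket 4
554 -> bucket 5 (collision)
759 -> bucket 3 (collision)
662 -> bucket 5 (collision)
383 -> bucket 5 (collision)
865 -> bucket 1
212 -> bucket 5 (collision)
252 -> bucket 0
949 -> bucket 4 (collision)
Final buckets:
0: 252
1: 865
2: ∅
3: 813 -> 759
4: 166 -> 949
5: 761 -> 554 -> 662 -> 383 -> 212
6: ∅
7: ∅
8: ∅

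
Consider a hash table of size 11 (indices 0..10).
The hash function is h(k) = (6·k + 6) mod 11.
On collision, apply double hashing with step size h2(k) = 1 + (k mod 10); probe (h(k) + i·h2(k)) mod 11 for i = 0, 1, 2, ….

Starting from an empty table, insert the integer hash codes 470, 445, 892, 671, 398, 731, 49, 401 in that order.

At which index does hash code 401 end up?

470: h=10 => slot 10
445: h=3 => slot 3
892: h=1 => slot 1
671: h=6 => slot 6
398: h=7 => slot 7
731: h=3, h2=2, probe 3,5 => slot 5
49: h=3, h2=10, probe 3,2 => slot 2
401: h=3, h2=2, probe 3,5,7,9 => slot 9
Table: [∅, 892, 49, 445, ∅, 731, 671, 398, ∅, 401, 470]

9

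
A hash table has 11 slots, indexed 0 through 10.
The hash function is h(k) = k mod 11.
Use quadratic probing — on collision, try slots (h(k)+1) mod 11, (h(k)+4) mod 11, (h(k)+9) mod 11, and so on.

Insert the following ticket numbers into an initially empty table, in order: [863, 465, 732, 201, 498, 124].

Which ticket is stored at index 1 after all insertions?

863: h=5 => slot 5
465: h=3 => slot 3
732: h=6 => slot 6
201: h=3, probe 3,4 => slot 4
498: h=3, probe 3,4,7 => slot 7
124: h=3, probe 3,4,7,1 => slot 1
Table: [., 124, ., 465, 201, 863, 732, 498, ., ., .]

124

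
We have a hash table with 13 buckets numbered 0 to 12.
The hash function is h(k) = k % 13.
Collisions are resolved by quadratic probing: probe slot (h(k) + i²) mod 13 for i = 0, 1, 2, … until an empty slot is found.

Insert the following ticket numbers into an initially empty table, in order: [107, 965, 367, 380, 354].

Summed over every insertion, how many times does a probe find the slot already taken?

10

107: h=3 -> slot 3
965: h=3, probe 3,4 -> slot 4
367: h=3, probe 3,4,7 -> slot 7
380: h=3, probe 3,4,7,12 -> slot 12
354: h=3, probe 3,4,7,12,6 -> slot 6
Table: [∅, ∅, ∅, 107, 965, ∅, 354, 367, ∅, ∅, ∅, ∅, 380]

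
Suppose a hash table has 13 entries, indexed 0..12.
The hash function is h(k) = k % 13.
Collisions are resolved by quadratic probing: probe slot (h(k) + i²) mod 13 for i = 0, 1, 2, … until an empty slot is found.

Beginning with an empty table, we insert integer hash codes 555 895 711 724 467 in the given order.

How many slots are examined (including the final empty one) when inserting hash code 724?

3

555: h=9 → slot 9
895: h=11 → slot 11
711: h=9, probe 9,10 → slot 10
724: h=9, probe 9,10,0 → slot 0
467: h=12 → slot 12
Table: [724, ∅, ∅, ∅, ∅, ∅, ∅, ∅, ∅, 555, 711, 895, 467]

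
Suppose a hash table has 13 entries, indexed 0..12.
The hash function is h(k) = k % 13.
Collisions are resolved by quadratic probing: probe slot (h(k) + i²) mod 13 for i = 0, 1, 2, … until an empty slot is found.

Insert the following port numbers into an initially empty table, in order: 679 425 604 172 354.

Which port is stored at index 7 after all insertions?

Insert 679: h=3, slot 3 empty → index 3.
Insert 425: h=9, slot 9 empty → index 9.
Insert 604: h=6, slot 6 empty → index 6.
Insert 172: h=3, slot 3 occupied → index 4.
Insert 354: h=3, slots 3,4 occupied → index 7.
Table: [-, -, -, 679, 172, -, 604, 354, -, 425, -, -, -]

354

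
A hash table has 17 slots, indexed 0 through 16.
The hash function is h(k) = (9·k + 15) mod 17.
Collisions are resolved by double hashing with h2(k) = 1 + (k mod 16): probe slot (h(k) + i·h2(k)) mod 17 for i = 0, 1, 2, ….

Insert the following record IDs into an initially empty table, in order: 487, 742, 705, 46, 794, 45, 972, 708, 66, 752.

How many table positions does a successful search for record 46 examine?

3

487 hashes to 12; slot 12 is free → place at 12.
742 hashes to 12, h2=7; 12 taken → place at 2.
705 hashes to 2, h2=2; 2 taken → place at 4.
46 hashes to 4, h2=15; 4,2 taken → place at 0.
794 hashes to 4, h2=11; 4 taken → place at 15.
45 hashes to 12, h2=14; 12 taken → place at 9.
972 hashes to 8; slot 8 is free → place at 8.
708 hashes to 12, h2=5; 12,0 taken → place at 5.
66 hashes to 14; slot 14 is free → place at 14.
752 hashes to 0, h2=1; 0 taken → place at 1.
Table: [46, 752, 742, —, 705, 708, —, —, 972, 45, —, —, 487, —, 66, 794, —]
Lookup 46: h=4, h2=15, probe 4,2,0 → found at 0.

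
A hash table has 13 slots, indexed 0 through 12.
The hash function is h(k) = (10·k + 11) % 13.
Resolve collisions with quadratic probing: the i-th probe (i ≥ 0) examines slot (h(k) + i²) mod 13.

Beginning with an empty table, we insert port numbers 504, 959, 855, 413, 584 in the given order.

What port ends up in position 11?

504: h=7 => slot 7
959: h=7, probe 7,8 => slot 8
855: h=7, probe 7,8,11 => slot 11
413: h=7, probe 7,8,11,3 => slot 3
584: h=1 => slot 1
Table: [., 584, ., 413, ., ., ., 504, 959, ., ., 855, .]

855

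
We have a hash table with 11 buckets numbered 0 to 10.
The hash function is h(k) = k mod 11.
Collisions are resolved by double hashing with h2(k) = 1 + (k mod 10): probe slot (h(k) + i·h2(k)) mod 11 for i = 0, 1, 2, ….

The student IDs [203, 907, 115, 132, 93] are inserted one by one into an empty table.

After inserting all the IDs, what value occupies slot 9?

93

Insert 203: h=5, slot 5 empty -> index 5.
Insert 907: h=5, h2=8, slot 5 occupied -> index 2.
Insert 115: h=5, h2=6, slot 5 occupied -> index 0.
Insert 132: h=0, h2=3, slot 0 occupied -> index 3.
Insert 93: h=5, h2=4, slot 5 occupied -> index 9.
Table: [115, ., 907, 132, ., 203, ., ., ., 93, .]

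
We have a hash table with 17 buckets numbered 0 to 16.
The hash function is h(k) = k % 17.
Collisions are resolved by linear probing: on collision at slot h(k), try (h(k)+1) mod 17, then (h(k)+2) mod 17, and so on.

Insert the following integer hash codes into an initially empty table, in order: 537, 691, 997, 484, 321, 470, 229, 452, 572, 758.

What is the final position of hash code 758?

537: h=10 => slot 10
691: h=11 => slot 11
997: h=11, probe 11,12 => slot 12
484: h=8 => slot 8
321: h=15 => slot 15
470: h=11, probe 11,12,13 => slot 13
229: h=8, probe 8,9 => slot 9
452: h=10, probe 10,11,12,13,14 => slot 14
572: h=11, probe 11,12,13,14,15,16 => slot 16
758: h=10, probe 10,11,12,13,14,15,16,0 => slot 0
Table: [758, ∅, ∅, ∅, ∅, ∅, ∅, ∅, 484, 229, 537, 691, 997, 470, 452, 321, 572]

0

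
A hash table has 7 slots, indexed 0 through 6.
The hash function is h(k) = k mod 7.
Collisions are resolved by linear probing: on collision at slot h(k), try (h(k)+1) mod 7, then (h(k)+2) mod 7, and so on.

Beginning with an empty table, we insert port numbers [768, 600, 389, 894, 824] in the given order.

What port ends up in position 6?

600

Insert 768: h=5, slot 5 empty -> index 5.
Insert 600: h=5, slot 5 occupied -> index 6.
Insert 389: h=4, slot 4 empty -> index 4.
Insert 894: h=5, slots 5,6 occupied -> index 0.
Insert 824: h=5, slots 5,6,0 occupied -> index 1.
Table: [894, 824, —, —, 389, 768, 600]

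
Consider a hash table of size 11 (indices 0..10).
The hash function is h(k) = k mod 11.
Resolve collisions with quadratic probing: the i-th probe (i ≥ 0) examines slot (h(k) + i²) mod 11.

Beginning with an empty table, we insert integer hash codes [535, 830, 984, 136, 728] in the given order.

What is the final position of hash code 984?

6

535 hashes to 7; slot 7 is free => place at 7.
830 hashes to 5; slot 5 is free => place at 5.
984 hashes to 5; 5 taken => place at 6.
136 hashes to 4; slot 4 is free => place at 4.
728 hashes to 2; slot 2 is free => place at 2.
Table: [∅, ∅, 728, ∅, 136, 830, 984, 535, ∅, ∅, ∅]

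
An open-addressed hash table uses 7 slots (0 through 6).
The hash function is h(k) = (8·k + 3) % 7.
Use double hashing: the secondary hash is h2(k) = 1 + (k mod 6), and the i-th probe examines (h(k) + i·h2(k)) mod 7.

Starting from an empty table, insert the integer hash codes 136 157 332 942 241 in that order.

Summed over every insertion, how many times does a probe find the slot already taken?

136 hashes to 6; slot 6 is free => place at 6.
157 hashes to 6, h2=2; 6 taken => place at 1.
332 hashes to 6, h2=3; 6 taken => place at 2.
942 hashes to 0; slot 0 is free => place at 0.
241 hashes to 6, h2=2; 6,1 taken => place at 3.
Table: [942, 157, 332, 241, ., ., 136]

4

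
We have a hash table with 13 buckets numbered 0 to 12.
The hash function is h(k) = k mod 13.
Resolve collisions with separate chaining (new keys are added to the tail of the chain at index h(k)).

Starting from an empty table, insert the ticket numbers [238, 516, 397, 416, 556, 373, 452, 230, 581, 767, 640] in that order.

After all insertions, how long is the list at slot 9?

Insert 238: h=4, bucket 4 empty -> new chain.
Insert 516: h=9, bucket 9 empty -> new chain.
Insert 397: h=7, bucket 7 empty -> new chain.
Insert 416: h=0, bucket 0 empty -> new chain.
Insert 556: h=10, bucket 10 empty -> new chain.
Insert 373: h=9, bucket 9 nonempty -> append to chain.
Insert 452: h=10, bucket 10 nonempty -> append to chain.
Insert 230: h=9, bucket 9 nonempty -> append to chain.
Insert 581: h=9, bucket 9 nonempty -> append to chain.
Insert 767: h=0, bucket 0 nonempty -> append to chain.
Insert 640: h=3, bucket 3 empty -> new chain.
Final buckets:
0: 416 -> 767
1: ∅
2: ∅
3: 640
4: 238
5: ∅
6: ∅
7: 397
8: ∅
9: 516 -> 373 -> 230 -> 581
10: 556 -> 452
11: ∅
12: ∅

4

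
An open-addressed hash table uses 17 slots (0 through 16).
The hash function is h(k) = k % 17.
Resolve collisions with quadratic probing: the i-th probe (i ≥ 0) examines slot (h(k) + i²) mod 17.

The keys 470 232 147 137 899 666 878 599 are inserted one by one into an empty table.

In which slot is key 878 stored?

10

Insert 470: h=11, slot 11 empty → index 11.
Insert 232: h=11, slot 11 occupied → index 12.
Insert 147: h=11, slots 11,12 occupied → index 15.
Insert 137: h=1, slot 1 empty → index 1.
Insert 899: h=15, slot 15 occupied → index 16.
Insert 666: h=3, slot 3 empty → index 3.
Insert 878: h=11, slots 11,12,15,3 occupied → index 10.
Insert 599: h=4, slot 4 empty → index 4.
Table: [—, 137, —, 666, 599, —, —, —, —, —, 878, 470, 232, —, —, 147, 899]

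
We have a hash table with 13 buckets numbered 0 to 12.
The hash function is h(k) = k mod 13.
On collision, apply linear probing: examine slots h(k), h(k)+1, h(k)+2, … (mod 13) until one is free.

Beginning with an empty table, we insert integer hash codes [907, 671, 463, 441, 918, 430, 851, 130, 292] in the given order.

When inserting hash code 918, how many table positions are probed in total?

4

907 hashes to 10; slot 10 is free → place at 10.
671 hashes to 8; slot 8 is free → place at 8.
463 hashes to 8; 8 taken → place at 9.
441 hashes to 12; slot 12 is free → place at 12.
918 hashes to 8; 8,9,10 taken → place at 11.
430 hashes to 1; slot 1 is free → place at 1.
851 hashes to 6; slot 6 is free → place at 6.
130 hashes to 0; slot 0 is free → place at 0.
292 hashes to 6; 6 taken → place at 7.
Table: [130, 430, -, -, -, -, 851, 292, 671, 463, 907, 918, 441]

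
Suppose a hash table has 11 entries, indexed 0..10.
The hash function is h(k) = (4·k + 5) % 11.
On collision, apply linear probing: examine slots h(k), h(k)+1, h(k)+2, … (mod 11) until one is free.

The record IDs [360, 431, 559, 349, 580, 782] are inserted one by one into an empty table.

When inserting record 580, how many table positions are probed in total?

3

Insert 360: h=4, slot 4 empty → index 4.
Insert 431: h=2, slot 2 empty → index 2.
Insert 559: h=8, slot 8 empty → index 8.
Insert 349: h=4, slot 4 occupied → index 5.
Insert 580: h=4, slots 4,5 occupied → index 6.
Insert 782: h=9, slot 9 empty → index 9.
Table: [., ., 431, ., 360, 349, 580, ., 559, 782, .]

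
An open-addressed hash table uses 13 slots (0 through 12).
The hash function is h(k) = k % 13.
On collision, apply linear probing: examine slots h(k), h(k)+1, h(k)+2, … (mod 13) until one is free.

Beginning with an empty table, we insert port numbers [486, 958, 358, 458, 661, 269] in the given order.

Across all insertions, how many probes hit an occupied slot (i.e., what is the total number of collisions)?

1

Insert 486: h=5, slot 5 empty => index 5.
Insert 958: h=9, slot 9 empty => index 9.
Insert 358: h=7, slot 7 empty => index 7.
Insert 458: h=3, slot 3 empty => index 3.
Insert 661: h=11, slot 11 empty => index 11.
Insert 269: h=9, slot 9 occupied => index 10.
Table: [_, _, _, 458, _, 486, _, 358, _, 958, 269, 661, _]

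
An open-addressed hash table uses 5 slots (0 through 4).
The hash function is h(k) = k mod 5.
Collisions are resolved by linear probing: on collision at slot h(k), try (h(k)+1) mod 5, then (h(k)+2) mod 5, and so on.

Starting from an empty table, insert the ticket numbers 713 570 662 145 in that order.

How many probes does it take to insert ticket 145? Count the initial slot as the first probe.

713: h=3 → slot 3
570: h=0 → slot 0
662: h=2 → slot 2
145: h=0, probe 0,1 → slot 1
Table: [570, 145, 662, 713, ∅]

2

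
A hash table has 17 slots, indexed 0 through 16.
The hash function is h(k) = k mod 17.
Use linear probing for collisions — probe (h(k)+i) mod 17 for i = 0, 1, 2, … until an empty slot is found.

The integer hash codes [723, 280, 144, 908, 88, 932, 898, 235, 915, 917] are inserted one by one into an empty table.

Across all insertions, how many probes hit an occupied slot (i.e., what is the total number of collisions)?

10

723 hashes to 9; slot 9 is free -> place at 9.
280 hashes to 8; slot 8 is free -> place at 8.
144 hashes to 8; 8,9 taken -> place at 10.
908 hashes to 7; slot 7 is free -> place at 7.
88 hashes to 3; slot 3 is free -> place at 3.
932 hashes to 14; slot 14 is free -> place at 14.
898 hashes to 14; 14 taken -> place at 15.
235 hashes to 14; 14,15 taken -> place at 16.
915 hashes to 14; 14,15,16 taken -> place at 0.
917 hashes to 16; 16,0 taken -> place at 1.
Table: [915, 917, ∅, 88, ∅, ∅, ∅, 908, 280, 723, 144, ∅, ∅, ∅, 932, 898, 235]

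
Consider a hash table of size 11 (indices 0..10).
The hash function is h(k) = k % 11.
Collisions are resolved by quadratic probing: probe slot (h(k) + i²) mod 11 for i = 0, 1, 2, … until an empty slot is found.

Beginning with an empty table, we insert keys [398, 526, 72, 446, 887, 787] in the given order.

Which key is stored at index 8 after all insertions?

887

398: h=2 => slot 2
526: h=9 => slot 9
72: h=6 => slot 6
446: h=6, probe 6,7 => slot 7
887: h=7, probe 7,8 => slot 8
787: h=6, probe 6,7,10 => slot 10
Table: [—, —, 398, —, —, —, 72, 446, 887, 526, 787]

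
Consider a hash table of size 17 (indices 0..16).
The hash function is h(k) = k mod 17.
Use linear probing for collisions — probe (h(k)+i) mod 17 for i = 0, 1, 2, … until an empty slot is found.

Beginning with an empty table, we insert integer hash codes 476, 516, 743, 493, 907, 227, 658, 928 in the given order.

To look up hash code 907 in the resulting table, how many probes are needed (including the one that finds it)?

476 hashes to 0; slot 0 is free -> place at 0.
516 hashes to 6; slot 6 is free -> place at 6.
743 hashes to 12; slot 12 is free -> place at 12.
493 hashes to 0; 0 taken -> place at 1.
907 hashes to 6; 6 taken -> place at 7.
227 hashes to 6; 6,7 taken -> place at 8.
658 hashes to 12; 12 taken -> place at 13.
928 hashes to 10; slot 10 is free -> place at 10.
Table: [476, 493, ∅, ∅, ∅, ∅, 516, 907, 227, ∅, 928, ∅, 743, 658, ∅, ∅, ∅]
Lookup 907: h=6, probe 6,7 → found at 7.

2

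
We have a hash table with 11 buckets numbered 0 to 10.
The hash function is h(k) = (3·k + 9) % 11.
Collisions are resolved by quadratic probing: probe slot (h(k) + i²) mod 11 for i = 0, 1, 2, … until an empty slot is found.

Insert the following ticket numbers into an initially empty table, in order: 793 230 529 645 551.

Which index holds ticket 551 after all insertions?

5

Insert 793: h=1, slot 1 empty => index 1.
Insert 230: h=6, slot 6 empty => index 6.
Insert 529: h=1, slot 1 occupied => index 2.
Insert 645: h=8, slot 8 empty => index 8.
Insert 551: h=1, slots 1,2 occupied => index 5.
Table: [_, 793, 529, _, _, 551, 230, _, 645, _, _]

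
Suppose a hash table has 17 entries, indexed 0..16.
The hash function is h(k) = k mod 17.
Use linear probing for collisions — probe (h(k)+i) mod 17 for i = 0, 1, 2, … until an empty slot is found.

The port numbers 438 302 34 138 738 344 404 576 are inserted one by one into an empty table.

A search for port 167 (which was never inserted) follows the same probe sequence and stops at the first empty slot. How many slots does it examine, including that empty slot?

438: h=13 -> slot 13
302: h=13, probe 13,14 -> slot 14
34: h=0 -> slot 0
138: h=2 -> slot 2
738: h=7 -> slot 7
344: h=4 -> slot 4
404: h=13, probe 13,14,15 -> slot 15
576: h=15, probe 15,16 -> slot 16
Table: [34, ., 138, ., 344, ., ., 738, ., ., ., ., ., 438, 302, 404, 576]
Lookup 167: h=14, probe 14,15,16,0,1 → slot 1 empty, not found.

5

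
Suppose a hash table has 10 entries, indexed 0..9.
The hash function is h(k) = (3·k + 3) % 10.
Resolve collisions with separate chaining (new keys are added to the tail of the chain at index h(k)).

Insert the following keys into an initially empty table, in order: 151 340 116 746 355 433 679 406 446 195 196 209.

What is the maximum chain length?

151 -> bucket 6
340 -> bucket 3
116 -> bucket 1
746 -> bucket 1 (collision)
355 -> bucket 8
433 -> bucket 2
679 -> bucket 0
406 -> bucket 1 (collision)
446 -> bucket 1 (collision)
195 -> bucket 8 (collision)
196 -> bucket 1 (collision)
209 -> bucket 0 (collision)
Final buckets:
0: 679 -> 209
1: 116 -> 746 -> 406 -> 446 -> 196
2: 433
3: 340
4: .
5: .
6: 151
7: .
8: 355 -> 195
9: .

5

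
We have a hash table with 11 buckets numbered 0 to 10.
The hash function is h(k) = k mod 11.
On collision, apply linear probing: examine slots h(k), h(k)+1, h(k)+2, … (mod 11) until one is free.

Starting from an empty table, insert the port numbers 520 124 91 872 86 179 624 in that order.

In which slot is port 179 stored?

Insert 520: h=3, slot 3 empty => index 3.
Insert 124: h=3, slot 3 occupied => index 4.
Insert 91: h=3, slots 3,4 occupied => index 5.
Insert 872: h=3, slots 3,4,5 occupied => index 6.
Insert 86: h=9, slot 9 empty => index 9.
Insert 179: h=3, slots 3,4,5,6 occupied => index 7.
Insert 624: h=8, slot 8 empty => index 8.
Table: [-, -, -, 520, 124, 91, 872, 179, 624, 86, -]

7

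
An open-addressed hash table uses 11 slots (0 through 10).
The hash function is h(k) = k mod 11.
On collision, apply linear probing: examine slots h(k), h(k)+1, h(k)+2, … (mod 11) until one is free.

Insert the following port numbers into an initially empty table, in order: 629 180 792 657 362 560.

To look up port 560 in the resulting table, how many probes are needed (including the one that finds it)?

3

629: h=2 => slot 2
180: h=4 => slot 4
792: h=0 => slot 0
657: h=8 => slot 8
362: h=10 => slot 10
560: h=10, probe 10,0,1 => slot 1
Table: [792, 560, 629, —, 180, —, —, —, 657, —, 362]
Lookup 560: h=10, probe 10,0,1 → found at 1.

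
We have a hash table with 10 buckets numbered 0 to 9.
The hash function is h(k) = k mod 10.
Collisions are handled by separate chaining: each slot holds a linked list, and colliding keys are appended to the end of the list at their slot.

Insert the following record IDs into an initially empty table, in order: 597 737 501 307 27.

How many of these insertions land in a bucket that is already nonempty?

3

597 → bucket 7
737 → bucket 7 (collision)
501 → bucket 1
307 → bucket 7 (collision)
27 → bucket 7 (collision)
Final buckets:
0: _
1: 501
2: _
3: _
4: _
5: _
6: _
7: 597 -> 737 -> 307 -> 27
8: _
9: _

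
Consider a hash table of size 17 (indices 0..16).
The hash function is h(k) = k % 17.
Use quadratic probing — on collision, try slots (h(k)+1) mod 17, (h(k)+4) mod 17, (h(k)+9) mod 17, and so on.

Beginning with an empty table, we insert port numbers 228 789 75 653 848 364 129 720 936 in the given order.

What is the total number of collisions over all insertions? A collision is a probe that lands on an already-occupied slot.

14

Insert 228: h=7, slot 7 empty -> index 7.
Insert 789: h=7, slot 7 occupied -> index 8.
Insert 75: h=7, slots 7,8 occupied -> index 11.
Insert 653: h=7, slots 7,8,11 occupied -> index 16.
Insert 848: h=15, slot 15 empty -> index 15.
Insert 364: h=7, slots 7,8,11,16 occupied -> index 6.
Insert 129: h=10, slot 10 empty -> index 10.
Insert 720: h=6, slots 6,7,10,15 occupied -> index 5.
Insert 936: h=1, slot 1 empty -> index 1.
Table: [-, 936, -, -, -, 720, 364, 228, 789, -, 129, 75, -, -, -, 848, 653]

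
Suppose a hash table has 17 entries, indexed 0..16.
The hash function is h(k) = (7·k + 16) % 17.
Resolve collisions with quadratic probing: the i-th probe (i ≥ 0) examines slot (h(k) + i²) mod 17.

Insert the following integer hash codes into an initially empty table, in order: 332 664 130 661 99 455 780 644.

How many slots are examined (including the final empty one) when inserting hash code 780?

2

Insert 332: h=11, slot 11 empty -> index 11.
Insert 664: h=6, slot 6 empty -> index 6.
Insert 130: h=8, slot 8 empty -> index 8.
Insert 661: h=2, slot 2 empty -> index 2.
Insert 99: h=12, slot 12 empty -> index 12.
Insert 455: h=5, slot 5 empty -> index 5.
Insert 780: h=2, slot 2 occupied -> index 3.
Insert 644: h=2, slots 2,3,6,11 occupied -> index 1.
Table: [_, 644, 661, 780, _, 455, 664, _, 130, _, _, 332, 99, _, _, _, _]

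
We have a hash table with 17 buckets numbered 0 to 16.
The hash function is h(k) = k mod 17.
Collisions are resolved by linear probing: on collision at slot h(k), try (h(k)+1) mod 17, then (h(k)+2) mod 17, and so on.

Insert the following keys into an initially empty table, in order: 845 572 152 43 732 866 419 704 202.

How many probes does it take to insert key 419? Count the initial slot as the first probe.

3

845 hashes to 12; slot 12 is free -> place at 12.
572 hashes to 11; slot 11 is free -> place at 11.
152 hashes to 16; slot 16 is free -> place at 16.
43 hashes to 9; slot 9 is free -> place at 9.
732 hashes to 1; slot 1 is free -> place at 1.
866 hashes to 16; 16 taken -> place at 0.
419 hashes to 11; 11,12 taken -> place at 13.
704 hashes to 7; slot 7 is free -> place at 7.
202 hashes to 15; slot 15 is free -> place at 15.
Table: [866, 732, -, -, -, -, -, 704, -, 43, -, 572, 845, 419, -, 202, 152]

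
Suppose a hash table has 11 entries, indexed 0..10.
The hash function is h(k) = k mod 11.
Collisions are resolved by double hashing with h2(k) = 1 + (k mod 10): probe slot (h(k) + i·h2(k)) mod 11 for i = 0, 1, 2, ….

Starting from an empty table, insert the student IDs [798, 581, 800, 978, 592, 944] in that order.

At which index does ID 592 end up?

1

Insert 798: h=6, slot 6 empty => index 6.
Insert 581: h=9, slot 9 empty => index 9.
Insert 800: h=8, slot 8 empty => index 8.
Insert 978: h=10, slot 10 empty => index 10.
Insert 592: h=9, h2=3, slot 9 occupied => index 1.
Insert 944: h=9, h2=5, slot 9 occupied => index 3.
Table: [-, 592, -, 944, -, -, 798, -, 800, 581, 978]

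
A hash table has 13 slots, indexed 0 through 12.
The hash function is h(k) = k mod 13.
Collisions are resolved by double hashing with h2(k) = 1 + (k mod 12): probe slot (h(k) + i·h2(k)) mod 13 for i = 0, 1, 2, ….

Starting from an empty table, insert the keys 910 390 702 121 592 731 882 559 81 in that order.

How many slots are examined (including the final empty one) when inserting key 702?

910: h=0 → slot 0
390: h=0, h2=7, probe 0,7 → slot 7
702: h=0, h2=7, probe 0,7,1 → slot 1
121: h=4 → slot 4
592: h=7, h2=5, probe 7,12 → slot 12
731: h=3 → slot 3
882: h=11 → slot 11
559: h=0, h2=8, probe 0,8 → slot 8
81: h=3, h2=10, probe 3,0,10 → slot 10
Table: [910, 702, _, 731, 121, _, _, 390, 559, _, 81, 882, 592]

3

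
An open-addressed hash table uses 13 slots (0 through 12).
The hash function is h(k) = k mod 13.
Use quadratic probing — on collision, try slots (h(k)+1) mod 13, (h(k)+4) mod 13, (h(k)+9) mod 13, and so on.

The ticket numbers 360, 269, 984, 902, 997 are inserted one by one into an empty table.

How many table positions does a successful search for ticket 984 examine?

3

360 hashes to 9; slot 9 is free -> place at 9.
269 hashes to 9; 9 taken -> place at 10.
984 hashes to 9; 9,10 taken -> place at 0.
902 hashes to 5; slot 5 is free -> place at 5.
997 hashes to 9; 9,10,0,5 taken -> place at 12.
Table: [984, -, -, -, -, 902, -, -, -, 360, 269, -, 997]
Lookup 984: h=9, probe 9,10,0 → found at 0.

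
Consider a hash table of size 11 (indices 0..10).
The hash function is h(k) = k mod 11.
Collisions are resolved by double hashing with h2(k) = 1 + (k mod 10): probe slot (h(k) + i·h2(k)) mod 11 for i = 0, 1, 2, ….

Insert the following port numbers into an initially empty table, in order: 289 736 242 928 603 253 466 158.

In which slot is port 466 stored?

Insert 289: h=3, slot 3 empty -> index 3.
Insert 736: h=10, slot 10 empty -> index 10.
Insert 242: h=0, slot 0 empty -> index 0.
Insert 928: h=4, slot 4 empty -> index 4.
Insert 603: h=9, slot 9 empty -> index 9.
Insert 253: h=0, h2=4, slots 0,4 occupied -> index 8.
Insert 466: h=4, h2=7, slots 4,0 occupied -> index 7.
Insert 158: h=4, h2=9, slot 4 occupied -> index 2.
Table: [242, ., 158, 289, 928, ., ., 466, 253, 603, 736]

7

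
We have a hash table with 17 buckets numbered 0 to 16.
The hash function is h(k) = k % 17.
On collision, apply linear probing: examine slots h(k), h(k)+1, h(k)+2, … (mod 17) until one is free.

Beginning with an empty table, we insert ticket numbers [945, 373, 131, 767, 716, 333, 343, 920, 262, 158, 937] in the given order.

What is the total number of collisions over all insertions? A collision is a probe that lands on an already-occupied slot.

945: h=10 → slot 10
373: h=16 → slot 16
131: h=12 → slot 12
767: h=2 → slot 2
716: h=2, probe 2,3 → slot 3
333: h=10, probe 10,11 → slot 11
343: h=3, probe 3,4 → slot 4
920: h=2, probe 2,3,4,5 → slot 5
262: h=7 → slot 7
158: h=5, probe 5,6 → slot 6
937: h=2, probe 2,3,4,5,6,7,8 → slot 8
Table: [∅, ∅, 767, 716, 343, 920, 158, 262, 937, ∅, 945, 333, 131, ∅, ∅, ∅, 373]

13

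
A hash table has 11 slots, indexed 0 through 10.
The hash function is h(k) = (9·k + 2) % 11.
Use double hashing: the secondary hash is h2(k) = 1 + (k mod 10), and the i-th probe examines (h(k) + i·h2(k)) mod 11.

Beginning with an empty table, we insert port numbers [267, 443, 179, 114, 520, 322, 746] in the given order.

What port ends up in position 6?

267: h=7 => slot 7
443: h=7, h2=4, probe 7,0 => slot 0
179: h=7, h2=10, probe 7,6 => slot 6
114: h=5 => slot 5
520: h=7, h2=1, probe 7,8 => slot 8
322: h=7, h2=3, probe 7,10 => slot 10
746: h=6, h2=7, probe 6,2 => slot 2
Table: [443, -, 746, -, -, 114, 179, 267, 520, -, 322]

179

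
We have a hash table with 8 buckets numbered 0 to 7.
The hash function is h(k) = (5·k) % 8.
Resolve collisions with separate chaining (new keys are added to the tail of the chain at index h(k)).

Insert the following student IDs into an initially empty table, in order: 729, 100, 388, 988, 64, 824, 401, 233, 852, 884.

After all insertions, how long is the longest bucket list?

5

729 → bucket 5
100 → bucket 4
388 → bucket 4 (collision)
988 → bucket 4 (collision)
64 → bucket 0
824 → bucket 0 (collision)
401 → bucket 5 (collision)
233 → bucket 5 (collision)
852 → bucket 4 (collision)
884 → bucket 4 (collision)
Final buckets:
0: 64 -> 824
1: _
2: _
3: _
4: 100 -> 388 -> 988 -> 852 -> 884
5: 729 -> 401 -> 233
6: _
7: _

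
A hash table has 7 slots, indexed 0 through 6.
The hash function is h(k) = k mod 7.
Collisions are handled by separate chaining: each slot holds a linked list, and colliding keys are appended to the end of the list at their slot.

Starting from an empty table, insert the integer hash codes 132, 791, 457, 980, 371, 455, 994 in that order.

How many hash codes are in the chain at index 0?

5

Insert 132: h=6, bucket 6 empty -> new chain.
Insert 791: h=0, bucket 0 empty -> new chain.
Insert 457: h=2, bucket 2 empty -> new chain.
Insert 980: h=0, bucket 0 nonempty -> append to chain.
Insert 371: h=0, bucket 0 nonempty -> append to chain.
Insert 455: h=0, bucket 0 nonempty -> append to chain.
Insert 994: h=0, bucket 0 nonempty -> append to chain.
Final buckets:
0: 791 -> 980 -> 371 -> 455 -> 994
1: _
2: 457
3: _
4: _
5: _
6: 132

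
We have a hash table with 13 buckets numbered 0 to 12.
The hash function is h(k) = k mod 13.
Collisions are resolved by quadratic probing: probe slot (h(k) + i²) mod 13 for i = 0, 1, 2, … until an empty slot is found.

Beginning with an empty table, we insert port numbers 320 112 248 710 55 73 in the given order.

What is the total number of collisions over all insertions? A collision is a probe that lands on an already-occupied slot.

6

320: h=8 -> slot 8
112: h=8, probe 8,9 -> slot 9
248: h=1 -> slot 1
710: h=8, probe 8,9,12 -> slot 12
55: h=3 -> slot 3
73: h=8, probe 8,9,12,4 -> slot 4
Table: [_, 248, _, 55, 73, _, _, _, 320, 112, _, _, 710]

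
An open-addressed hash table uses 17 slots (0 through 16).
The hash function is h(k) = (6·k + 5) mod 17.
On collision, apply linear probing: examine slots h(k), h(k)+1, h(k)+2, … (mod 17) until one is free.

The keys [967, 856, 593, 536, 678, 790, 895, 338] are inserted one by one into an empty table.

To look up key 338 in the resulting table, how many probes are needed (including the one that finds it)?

4

967: h=10 -> slot 10
856: h=7 -> slot 7
593: h=10, probe 10,11 -> slot 11
536: h=8 -> slot 8
678: h=10, probe 10,11,12 -> slot 12
790: h=2 -> slot 2
895: h=3 -> slot 3
338: h=10, probe 10,11,12,13 -> slot 13
Table: [-, -, 790, 895, -, -, -, 856, 536, -, 967, 593, 678, 338, -, -, -]
Lookup 338: h=10, probe 10,11,12,13 → found at 13.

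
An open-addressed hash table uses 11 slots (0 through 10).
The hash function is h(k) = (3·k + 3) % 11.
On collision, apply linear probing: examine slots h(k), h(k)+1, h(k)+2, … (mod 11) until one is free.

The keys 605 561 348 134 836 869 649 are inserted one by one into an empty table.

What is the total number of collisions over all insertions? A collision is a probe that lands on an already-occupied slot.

Insert 605: h=3, slot 3 empty -> index 3.
Insert 561: h=3, slot 3 occupied -> index 4.
Insert 348: h=2, slot 2 empty -> index 2.
Insert 134: h=9, slot 9 empty -> index 9.
Insert 836: h=3, slots 3,4 occupied -> index 5.
Insert 869: h=3, slots 3,4,5 occupied -> index 6.
Insert 649: h=3, slots 3,4,5,6 occupied -> index 7.
Table: [., ., 348, 605, 561, 836, 869, 649, ., 134, .]

10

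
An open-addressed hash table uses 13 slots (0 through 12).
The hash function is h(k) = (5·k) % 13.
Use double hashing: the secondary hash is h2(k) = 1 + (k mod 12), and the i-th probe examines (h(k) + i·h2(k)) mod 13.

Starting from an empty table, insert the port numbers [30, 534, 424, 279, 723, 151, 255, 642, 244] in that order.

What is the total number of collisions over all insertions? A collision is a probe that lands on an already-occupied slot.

9

30: h=7 → slot 7
534: h=5 → slot 5
424: h=1 → slot 1
279: h=4 → slot 4
723: h=1, h2=4, probe 1,5,9 → slot 9
151: h=1, h2=8, probe 1,9,4,12 → slot 12
255: h=1, h2=4, probe 1,5,9,0 → slot 0
642: h=12, h2=7, probe 12,6 → slot 6
244: h=11 → slot 11
Table: [255, 424, -, -, 279, 534, 642, 30, -, 723, -, 244, 151]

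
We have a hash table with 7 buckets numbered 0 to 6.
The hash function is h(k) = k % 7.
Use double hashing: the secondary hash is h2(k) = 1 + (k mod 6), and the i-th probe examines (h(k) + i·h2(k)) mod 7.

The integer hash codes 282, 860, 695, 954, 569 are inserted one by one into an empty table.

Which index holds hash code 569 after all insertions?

Insert 282: h=2, slot 2 empty → index 2.
Insert 860: h=6, slot 6 empty → index 6.
Insert 695: h=2, h2=6, slot 2 occupied → index 1.
Insert 954: h=2, h2=1, slot 2 occupied → index 3.
Insert 569: h=2, h2=6, slots 2,1 occupied → index 0.
Table: [569, 695, 282, 954, ., ., 860]

0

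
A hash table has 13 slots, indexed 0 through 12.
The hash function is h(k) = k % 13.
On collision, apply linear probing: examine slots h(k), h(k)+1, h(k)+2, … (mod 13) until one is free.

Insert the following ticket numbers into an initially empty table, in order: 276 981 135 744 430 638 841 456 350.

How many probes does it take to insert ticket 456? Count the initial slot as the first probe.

276 hashes to 3; slot 3 is free => place at 3.
981 hashes to 6; slot 6 is free => place at 6.
135 hashes to 5; slot 5 is free => place at 5.
744 hashes to 3; 3 taken => place at 4.
430 hashes to 1; slot 1 is free => place at 1.
638 hashes to 1; 1 taken => place at 2.
841 hashes to 9; slot 9 is free => place at 9.
456 hashes to 1; 1,2,3,4,5,6 taken => place at 7.
350 hashes to 12; slot 12 is free => place at 12.
Table: [., 430, 638, 276, 744, 135, 981, 456, ., 841, ., ., 350]

7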